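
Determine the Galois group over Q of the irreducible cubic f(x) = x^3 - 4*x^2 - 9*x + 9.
Gal(K/Q) = S_3 (symmetric group of order 6)

Compute the discriminant of x^3 + (-4)*x^2 + (-9)*x + (9): Δ = 10161. Since Δ is not a rational square, the Galois group is not contained in A_3; it must be the full S_3 (irreducibility of the cubic rules out anything smaller).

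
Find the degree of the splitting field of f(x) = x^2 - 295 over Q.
[K:Q] = 2

The polynomial x^2 - 295 is irreducible over Q since 295 is not a perfect square. Its splitting field is Q(sqrt(295)), which has degree 2 over Q.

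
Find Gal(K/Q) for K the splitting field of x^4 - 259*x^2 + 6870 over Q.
Gal(K/Q) = V_4 (Klein four-group, Z/2Z × Z/2Z)

f factors as (x^2 - 229)(x^2 - 30), so the splitting field is K = Q(sqrt(229), sqrt(30)). The elements 229, 30, 6870 are all non-squares in Q, so sqrt(229) and sqrt(30) generate independent quadratic extensions. Thus [K:Q] = 4 and Gal(K/Q) is generated by the two order-2 automorphisms sqrt(229) ↦ -sqrt(229) and sqrt(30) ↦ -sqrt(30), giving V_4.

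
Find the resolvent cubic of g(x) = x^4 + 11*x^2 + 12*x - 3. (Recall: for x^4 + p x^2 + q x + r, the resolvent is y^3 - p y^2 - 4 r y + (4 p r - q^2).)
h(y) = y^3 - 11*y^2 + 12*y - 276

Identify coefficients: p = 11, q = 12, r = -3.
Plug into h(y) = y^3 - p y^2 - 4 r y + (4 p r - q^2):
  h(y) = y^3 - (11) y^2 - 4*(-3) y + (4*(11)*(-3) - (12)^2)
       = y^3 + (-11) y^2 + (12) y + (-276).
Simplifying: h(y) = y^3 - 11*y^2 + 12*y - 276.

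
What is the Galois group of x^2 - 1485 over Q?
Gal(K/Q) = Z/2Z (cyclic of order 2)

x^2 - 1485 is irreducible over Q since 1485 is not a rational square. The splitting field Q(sqrt(1485)) has degree 2 over Q, and its unique nontrivial automorphism is sqrt(1485) ↦ -sqrt(1485). Hence Gal(Q(sqrt(1485))/Q) = Z/2Z.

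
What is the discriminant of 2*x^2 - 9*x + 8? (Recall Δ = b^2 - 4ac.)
Δ = 17

For a quadratic a x^2 + b x + c the discriminant is Δ = b^2 - 4ac = (-9)^2 - 4*(2)*(8) = 81 - (64) = 17.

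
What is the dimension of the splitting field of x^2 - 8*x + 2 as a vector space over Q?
[K:Q] = 2

The discriminant of x^2 + (-8)*x + (2) is b^2 - 4c = 64 - (8) = 56. Since 56 is not a perfect square in Q, the polynomial is irreducible over Q. Its two roots generate a degree-2 extension, so [K:Q] = 2.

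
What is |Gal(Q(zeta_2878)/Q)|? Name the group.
|Gal(Q(zeta_2878)/Q)| = phi(2878) = 1438; group ≅ (Z/2878Z)^* ≅ Z/1438Z

The n-th cyclotomic polynomial Φ_2878(x) is the minimal polynomial of zeta_2878 over Q and has degree phi(2878) = 1438. So Q(zeta_2878) is a degree-1438 Galois extension with Galois group (Z/2878Z)^*. By CRT, (Z/2878Z)^* ≅ (Z/2Z)^* × (Z/1439Z)^*. Each prime-power unit group is (Z/2Z)^* ≅ trivial group (order 1); (Z/1439Z)^* ≅ Z/1438Z. Hence Gal(Q(zeta_2878)/Q) ≅ Z/1438Z.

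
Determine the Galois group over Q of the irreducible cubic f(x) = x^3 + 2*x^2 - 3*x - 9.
Gal(K/Q) = S_3 (symmetric group of order 6)

Compute the discriminant of x^3 + (2)*x^2 + (-3)*x + (-9): Δ = -783. Since Δ is not a rational square, the Galois group is not contained in A_3; it must be the full S_3 (irreducibility of the cubic rules out anything smaller).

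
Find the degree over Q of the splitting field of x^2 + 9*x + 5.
[K:Q] = 2

The discriminant of x^2 + (9)*x + (5) is b^2 - 4c = 81 - (20) = 61. Since 61 is not a perfect square in Q, the polynomial is irreducible over Q. Its two roots generate a degree-2 extension, so [K:Q] = 2.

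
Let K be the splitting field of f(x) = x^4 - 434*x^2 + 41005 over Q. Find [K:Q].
[K:Q] = 4

f factors as (x^2 - 139)(x^2 - 295); the splitting field is K = Q(sqrt(139), sqrt(295)). Since 139, 295, and 41005 are all non-squares in Q, the three subfields Q(sqrt(139)), Q(sqrt(295)), Q(sqrt(41005)) are distinct degree-2 extensions, so [K:Q] = 4 (Klein four Galois group).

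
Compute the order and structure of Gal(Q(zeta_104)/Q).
|Gal(Q(zeta_104)/Q)| = phi(104) = 48; group ≅ (Z/104Z)^* ≅ Z/2Z × Z/2Z × Z/12Z

The n-th cyclotomic polynomial Φ_104(x) is the minimal polynomial of zeta_104 over Q and has degree phi(104) = 48. So Q(zeta_104) is a degree-48 Galois extension with Galois group (Z/104Z)^*. By CRT, (Z/104Z)^* ≅ (Z/8Z)^* × (Z/13Z)^*. Each prime-power unit group is (Z/8Z)^* ≅ Z/2Z × Z/2Z; (Z/13Z)^* ≅ Z/12Z. Hence Gal(Q(zeta_104)/Q) ≅ Z/2Z × Z/2Z × Z/12Z.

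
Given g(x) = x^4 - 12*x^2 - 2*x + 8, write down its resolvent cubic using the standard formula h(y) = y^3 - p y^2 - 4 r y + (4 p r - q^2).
h(y) = y^3 + 12*y^2 - 32*y - 388

Identify coefficients: p = -12, q = -2, r = 8.
Plug into h(y) = y^3 - p y^2 - 4 r y + (4 p r - q^2):
  h(y) = y^3 - (-12) y^2 - 4*(8) y + (4*(-12)*(8) - (-2)^2)
       = y^3 + (12) y^2 + (-32) y + (-388).
Simplifying: h(y) = y^3 + 12*y^2 - 32*y - 388.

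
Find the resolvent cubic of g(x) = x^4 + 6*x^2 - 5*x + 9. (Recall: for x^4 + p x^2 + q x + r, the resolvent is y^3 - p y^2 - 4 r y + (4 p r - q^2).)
h(y) = y^3 - 6*y^2 - 36*y + 191

Identify coefficients: p = 6, q = -5, r = 9.
Plug into h(y) = y^3 - p y^2 - 4 r y + (4 p r - q^2):
  h(y) = y^3 - (6) y^2 - 4*(9) y + (4*(6)*(9) - (-5)^2)
       = y^3 + (-6) y^2 + (-36) y + (191).
Simplifying: h(y) = y^3 - 6*y^2 - 36*y + 191.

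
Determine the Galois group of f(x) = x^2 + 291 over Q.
Gal(K/Q) = Z/2Z (cyclic of order 2)

x^2 + 291 is irreducible over Q since -291 is not a rational square. The splitting field Q(sqrt(-291)) has degree 2 over Q, and its unique nontrivial automorphism is sqrt(-291) ↦ -sqrt(-291). Hence Gal(Q(sqrt(-291))/Q) = Z/2Z.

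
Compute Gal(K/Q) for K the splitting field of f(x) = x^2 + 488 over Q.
Gal(K/Q) = Z/2Z (cyclic of order 2)

x^2 + 488 is irreducible over Q since -488 is not a rational square. The splitting field Q(sqrt(-488)) has degree 2 over Q, and its unique nontrivial automorphism is sqrt(-488) ↦ -sqrt(-488). Hence Gal(Q(sqrt(-488))/Q) = Z/2Z.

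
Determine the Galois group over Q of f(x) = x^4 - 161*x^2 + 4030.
Gal(K/Q) = V_4 (Klein four-group, Z/2Z × Z/2Z)

f factors as (x^2 - 130)(x^2 - 31), so the splitting field is K = Q(sqrt(130), sqrt(31)). The elements 130, 31, 4030 are all non-squares in Q, so sqrt(130) and sqrt(31) generate independent quadratic extensions. Thus [K:Q] = 4 and Gal(K/Q) is generated by the two order-2 automorphisms sqrt(130) ↦ -sqrt(130) and sqrt(31) ↦ -sqrt(31), giving V_4.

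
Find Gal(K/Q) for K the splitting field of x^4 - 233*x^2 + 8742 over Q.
Gal(K/Q) = V_4 (Klein four-group, Z/2Z × Z/2Z)

f factors as (x^2 - 47)(x^2 - 186), so the splitting field is K = Q(sqrt(47), sqrt(186)). The elements 47, 186, 8742 are all non-squares in Q, so sqrt(47) and sqrt(186) generate independent quadratic extensions. Thus [K:Q] = 4 and Gal(K/Q) is generated by the two order-2 automorphisms sqrt(47) ↦ -sqrt(47) and sqrt(186) ↦ -sqrt(186), giving V_4.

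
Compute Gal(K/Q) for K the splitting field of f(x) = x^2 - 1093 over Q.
Gal(K/Q) = Z/2Z (cyclic of order 2)

x^2 - 1093 is irreducible over Q since 1093 is not a rational square. The splitting field Q(sqrt(1093)) has degree 2 over Q, and its unique nontrivial automorphism is sqrt(1093) ↦ -sqrt(1093). Hence Gal(Q(sqrt(1093))/Q) = Z/2Z.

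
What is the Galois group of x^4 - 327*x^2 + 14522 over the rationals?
Gal(K/Q) = V_4 (Klein four-group, Z/2Z × Z/2Z)

f factors as (x^2 - 53)(x^2 - 274), so the splitting field is K = Q(sqrt(53), sqrt(274)). The elements 53, 274, 14522 are all non-squares in Q, so sqrt(53) and sqrt(274) generate independent quadratic extensions. Thus [K:Q] = 4 and Gal(K/Q) is generated by the two order-2 automorphisms sqrt(53) ↦ -sqrt(53) and sqrt(274) ↦ -sqrt(274), giving V_4.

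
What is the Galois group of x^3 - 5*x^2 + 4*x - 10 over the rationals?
Gal(K/Q) = S_3 (symmetric group of order 6)

Compute the discriminant of x^3 + (-5)*x^2 + (4)*x + (-10): Δ = -3956. Since Δ is not a rational square, the Galois group is not contained in A_3; it must be the full S_3 (irreducibility of the cubic rules out anything smaller).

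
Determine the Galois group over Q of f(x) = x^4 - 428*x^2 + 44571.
Gal(K/Q) = V_4 (Klein four-group, Z/2Z × Z/2Z)

f factors as (x^2 - 249)(x^2 - 179), so the splitting field is K = Q(sqrt(249), sqrt(179)). The elements 249, 179, 44571 are all non-squares in Q, so sqrt(249) and sqrt(179) generate independent quadratic extensions. Thus [K:Q] = 4 and Gal(K/Q) is generated by the two order-2 automorphisms sqrt(249) ↦ -sqrt(249) and sqrt(179) ↦ -sqrt(179), giving V_4.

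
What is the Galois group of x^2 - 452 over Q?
Gal(K/Q) = Z/2Z (cyclic of order 2)

x^2 - 452 is irreducible over Q since 452 is not a rational square. The splitting field Q(sqrt(452)) has degree 2 over Q, and its unique nontrivial automorphism is sqrt(452) ↦ -sqrt(452). Hence Gal(Q(sqrt(452))/Q) = Z/2Z.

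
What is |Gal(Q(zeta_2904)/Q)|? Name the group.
|Gal(Q(zeta_2904)/Q)| = phi(2904) = 880; group ≅ (Z/2904Z)^* ≅ Z/2Z × Z/2Z × Z/2Z × Z/110Z

The n-th cyclotomic polynomial Φ_2904(x) is the minimal polynomial of zeta_2904 over Q and has degree phi(2904) = 880. So Q(zeta_2904) is a degree-880 Galois extension with Galois group (Z/2904Z)^*. By CRT, (Z/2904Z)^* ≅ (Z/8Z)^* × (Z/3Z)^* × (Z/121Z)^*. Each prime-power unit group is (Z/8Z)^* ≅ Z/2Z × Z/2Z; (Z/3Z)^* ≅ Z/2Z; (Z/121Z)^* ≅ Z/110Z. Hence Gal(Q(zeta_2904)/Q) ≅ Z/2Z × Z/2Z × Z/2Z × Z/110Z.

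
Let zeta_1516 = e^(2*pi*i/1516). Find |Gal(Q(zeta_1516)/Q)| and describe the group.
|Gal(Q(zeta_1516)/Q)| = phi(1516) = 756; group ≅ (Z/1516Z)^* ≅ Z/2Z × Z/378Z

The n-th cyclotomic polynomial Φ_1516(x) is the minimal polynomial of zeta_1516 over Q and has degree phi(1516) = 756. So Q(zeta_1516) is a degree-756 Galois extension with Galois group (Z/1516Z)^*. By CRT, (Z/1516Z)^* ≅ (Z/4Z)^* × (Z/379Z)^*. Each prime-power unit group is (Z/4Z)^* ≅ Z/2Z; (Z/379Z)^* ≅ Z/378Z. Hence Gal(Q(zeta_1516)/Q) ≅ Z/2Z × Z/378Z.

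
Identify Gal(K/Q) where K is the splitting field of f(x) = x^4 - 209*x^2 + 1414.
Gal(K/Q) = V_4 (Klein four-group, Z/2Z × Z/2Z)

f factors as (x^2 - 202)(x^2 - 7), so the splitting field is K = Q(sqrt(202), sqrt(7)). The elements 202, 7, 1414 are all non-squares in Q, so sqrt(202) and sqrt(7) generate independent quadratic extensions. Thus [K:Q] = 4 and Gal(K/Q) is generated by the two order-2 automorphisms sqrt(202) ↦ -sqrt(202) and sqrt(7) ↦ -sqrt(7), giving V_4.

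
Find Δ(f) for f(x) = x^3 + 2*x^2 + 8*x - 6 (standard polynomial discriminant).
Δ = -4300

For x^3 + a x^2 + b x + c the discriminant is Δ = 18 a b c - 4 a^3 c + a^2 b^2 - 4 b^3 - 27 c^2.
Plug a = 2, b = 8, c = -6:
  18*(2)*(8)*(-6) - 4*(2)^3*(-6) + (2)^2*(8)^2 - 4*(8)^3 - 27*(-6)^2
  = -1728 + (192) + 256 + (-2048) + (-972)
  = -4300.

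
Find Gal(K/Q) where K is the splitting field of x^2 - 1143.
Gal(K/Q) = Z/2Z (cyclic of order 2)

x^2 - 1143 is irreducible over Q since 1143 is not a rational square. The splitting field Q(sqrt(1143)) has degree 2 over Q, and its unique nontrivial automorphism is sqrt(1143) ↦ -sqrt(1143). Hence Gal(Q(sqrt(1143))/Q) = Z/2Z.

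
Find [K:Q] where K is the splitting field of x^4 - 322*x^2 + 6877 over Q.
[K:Q] = 4

f factors as (x^2 - 299)(x^2 - 23); the splitting field is K = Q(sqrt(299), sqrt(23)). Since 299, 23, and 6877 are all non-squares in Q, the three subfields Q(sqrt(299)), Q(sqrt(23)), Q(sqrt(6877)) are distinct degree-2 extensions, so [K:Q] = 4 (Klein four Galois group).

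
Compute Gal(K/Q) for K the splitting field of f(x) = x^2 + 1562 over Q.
Gal(K/Q) = Z/2Z (cyclic of order 2)

x^2 + 1562 is irreducible over Q since -1562 is not a rational square. The splitting field Q(sqrt(-1562)) has degree 2 over Q, and its unique nontrivial automorphism is sqrt(-1562) ↦ -sqrt(-1562). Hence Gal(Q(sqrt(-1562))/Q) = Z/2Z.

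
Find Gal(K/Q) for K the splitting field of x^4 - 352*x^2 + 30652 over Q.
Gal(K/Q) = V_4 (Klein four-group, Z/2Z × Z/2Z)

f factors as (x^2 - 158)(x^2 - 194), so the splitting field is K = Q(sqrt(158), sqrt(194)). The elements 158, 194, 30652 are all non-squares in Q, so sqrt(158) and sqrt(194) generate independent quadratic extensions. Thus [K:Q] = 4 and Gal(K/Q) is generated by the two order-2 automorphisms sqrt(158) ↦ -sqrt(158) and sqrt(194) ↦ -sqrt(194), giving V_4.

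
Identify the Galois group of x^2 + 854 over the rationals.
Gal(K/Q) = Z/2Z (cyclic of order 2)

x^2 + 854 is irreducible over Q since -854 is not a rational square. The splitting field Q(sqrt(-854)) has degree 2 over Q, and its unique nontrivial automorphism is sqrt(-854) ↦ -sqrt(-854). Hence Gal(Q(sqrt(-854))/Q) = Z/2Z.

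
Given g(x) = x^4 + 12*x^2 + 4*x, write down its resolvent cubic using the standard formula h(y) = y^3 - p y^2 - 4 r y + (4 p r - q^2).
h(y) = y^3 - 12*y^2 - 16

Identify coefficients: p = 12, q = 4, r = 0.
Plug into h(y) = y^3 - p y^2 - 4 r y + (4 p r - q^2):
  h(y) = y^3 - (12) y^2 - 4*(0) y + (4*(12)*(0) - (4)^2)
       = y^3 + (-12) y^2 + (0) y + (-16).
Simplifying: h(y) = y^3 - 12*y^2 - 16.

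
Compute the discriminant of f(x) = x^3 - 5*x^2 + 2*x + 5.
Δ = 993

For x^3 + a x^2 + b x + c the discriminant is Δ = 18 a b c - 4 a^3 c + a^2 b^2 - 4 b^3 - 27 c^2.
Plug a = -5, b = 2, c = 5:
  18*(-5)*(2)*(5) - 4*(-5)^3*(5) + (-5)^2*(2)^2 - 4*(2)^3 - 27*(5)^2
  = -900 + (2500) + 100 + (-32) + (-675)
  = 993.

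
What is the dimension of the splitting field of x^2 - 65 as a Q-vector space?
[K:Q] = 2

The polynomial x^2 - 65 is irreducible over Q since 65 is not a perfect square. Its splitting field is Q(sqrt(65)), which has degree 2 over Q.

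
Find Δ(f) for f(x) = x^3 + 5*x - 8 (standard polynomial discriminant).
Δ = -2228

For x^3 + a x^2 + b x + c the discriminant is Δ = 18 a b c - 4 a^3 c + a^2 b^2 - 4 b^3 - 27 c^2.
Plug a = 0, b = 5, c = -8:
  18*(0)*(5)*(-8) - 4*(0)^3*(-8) + (0)^2*(5)^2 - 4*(5)^3 - 27*(-8)^2
  = 0 + (0) + 0 + (-500) + (-1728)
  = -2228.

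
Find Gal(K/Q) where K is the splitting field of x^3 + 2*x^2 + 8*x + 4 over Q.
Gal(K/Q) = S_3 (symmetric group of order 6)

Compute the discriminant of x^3 + (2)*x^2 + (8)*x + (4): Δ = -1200. Since Δ is not a rational square, the Galois group is not contained in A_3; it must be the full S_3 (irreducibility of the cubic rules out anything smaller).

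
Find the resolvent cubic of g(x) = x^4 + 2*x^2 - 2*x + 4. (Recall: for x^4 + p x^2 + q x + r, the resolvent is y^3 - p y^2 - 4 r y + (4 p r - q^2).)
h(y) = y^3 - 2*y^2 - 16*y + 28

Identify coefficients: p = 2, q = -2, r = 4.
Plug into h(y) = y^3 - p y^2 - 4 r y + (4 p r - q^2):
  h(y) = y^3 - (2) y^2 - 4*(4) y + (4*(2)*(4) - (-2)^2)
       = y^3 + (-2) y^2 + (-16) y + (28).
Simplifying: h(y) = y^3 - 2*y^2 - 16*y + 28.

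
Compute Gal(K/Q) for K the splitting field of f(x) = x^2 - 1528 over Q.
Gal(K/Q) = Z/2Z (cyclic of order 2)

x^2 - 1528 is irreducible over Q since 1528 is not a rational square. The splitting field Q(sqrt(1528)) has degree 2 over Q, and its unique nontrivial automorphism is sqrt(1528) ↦ -sqrt(1528). Hence Gal(Q(sqrt(1528))/Q) = Z/2Z.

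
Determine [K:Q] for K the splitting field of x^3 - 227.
[K:Q] = 6

x^3 - 227 has one real root r = 227^(1/3) and two complex roots r*zeta_3, r*zeta_3^2 where zeta_3 = e^(2*pi*i/3). The splitting field is Q(r, zeta_3). [Q(r):Q] = 3 and [Q(zeta_3):Q] = 2 with gcd = 1, so [Q(r, zeta_3):Q] = 3 * 2 = 6.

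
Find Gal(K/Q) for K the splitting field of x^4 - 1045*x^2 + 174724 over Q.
Gal(K/Q) = Z/2Z (cyclic of order 2)

f factors as (x^2 - 209)(x^2 - 836), so the splitting field is K = Q(sqrt(209), sqrt(836)). The squarefree part of 209 is 209 and the squarefree part of 836 is also 209, so sqrt(209) and sqrt(836) are both rational multiples of sqrt(209). Hence Q(sqrt(209)) = Q(sqrt(836)) = Q(sqrt(209)), and the splitting field collapses to a single degree-2 extension with Galois group Z/2Z.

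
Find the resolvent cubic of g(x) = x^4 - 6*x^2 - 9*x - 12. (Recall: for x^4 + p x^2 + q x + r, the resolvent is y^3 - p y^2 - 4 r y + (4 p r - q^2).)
h(y) = y^3 + 6*y^2 + 48*y + 207

Identify coefficients: p = -6, q = -9, r = -12.
Plug into h(y) = y^3 - p y^2 - 4 r y + (4 p r - q^2):
  h(y) = y^3 - (-6) y^2 - 4*(-12) y + (4*(-6)*(-12) - (-9)^2)
       = y^3 + (6) y^2 + (48) y + (207).
Simplifying: h(y) = y^3 + 6*y^2 + 48*y + 207.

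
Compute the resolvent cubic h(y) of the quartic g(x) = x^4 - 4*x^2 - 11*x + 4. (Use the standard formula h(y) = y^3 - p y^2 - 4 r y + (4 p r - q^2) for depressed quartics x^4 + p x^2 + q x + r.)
h(y) = y^3 + 4*y^2 - 16*y - 185

Identify coefficients: p = -4, q = -11, r = 4.
Plug into h(y) = y^3 - p y^2 - 4 r y + (4 p r - q^2):
  h(y) = y^3 - (-4) y^2 - 4*(4) y + (4*(-4)*(4) - (-11)^2)
       = y^3 + (4) y^2 + (-16) y + (-185).
Simplifying: h(y) = y^3 + 4*y^2 - 16*y - 185.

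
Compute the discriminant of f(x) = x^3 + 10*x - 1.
Δ = -4027

For a depressed cubic x^3 + p x + q the discriminant is Δ = -4 p^3 - 27 q^2 = -4*(10)^3 - 27*(-1)^2 = -4000 - 27 = -4027.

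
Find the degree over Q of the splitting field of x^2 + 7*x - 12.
[K:Q] = 2

The discriminant of x^2 + (7)*x + (-12) is b^2 - 4c = 49 - (-48) = 97. Since 97 is not a perfect square in Q, the polynomial is irreducible over Q. Its two roots generate a degree-2 extension, so [K:Q] = 2.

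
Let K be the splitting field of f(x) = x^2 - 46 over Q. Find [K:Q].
[K:Q] = 2

The polynomial x^2 - 46 is irreducible over Q since 46 is not a perfect square. Its splitting field is Q(sqrt(46)), which has degree 2 over Q.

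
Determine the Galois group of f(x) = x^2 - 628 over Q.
Gal(K/Q) = Z/2Z (cyclic of order 2)

x^2 - 628 is irreducible over Q since 628 is not a rational square. The splitting field Q(sqrt(628)) has degree 2 over Q, and its unique nontrivial automorphism is sqrt(628) ↦ -sqrt(628). Hence Gal(Q(sqrt(628))/Q) = Z/2Z.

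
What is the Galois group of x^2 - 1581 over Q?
Gal(K/Q) = Z/2Z (cyclic of order 2)

x^2 - 1581 is irreducible over Q since 1581 is not a rational square. The splitting field Q(sqrt(1581)) has degree 2 over Q, and its unique nontrivial automorphism is sqrt(1581) ↦ -sqrt(1581). Hence Gal(Q(sqrt(1581))/Q) = Z/2Z.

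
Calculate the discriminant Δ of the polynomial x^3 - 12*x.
Δ = 6912

For a depressed cubic x^3 + p x + q the discriminant is Δ = -4 p^3 - 27 q^2 = -4*(-12)^3 - 27*(0)^2 = 6912 - 0 = 6912.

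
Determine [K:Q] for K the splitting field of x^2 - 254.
[K:Q] = 2

The polynomial x^2 - 254 is irreducible over Q since 254 is not a perfect square. Its splitting field is Q(sqrt(254)), which has degree 2 over Q.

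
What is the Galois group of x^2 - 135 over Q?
Gal(K/Q) = Z/2Z (cyclic of order 2)

x^2 - 135 is irreducible over Q since 135 is not a rational square. The splitting field Q(sqrt(135)) has degree 2 over Q, and its unique nontrivial automorphism is sqrt(135) ↦ -sqrt(135). Hence Gal(Q(sqrt(135))/Q) = Z/2Z.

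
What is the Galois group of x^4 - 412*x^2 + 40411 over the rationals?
Gal(K/Q) = V_4 (Klein four-group, Z/2Z × Z/2Z)

f factors as (x^2 - 161)(x^2 - 251), so the splitting field is K = Q(sqrt(161), sqrt(251)). The elements 161, 251, 40411 are all non-squares in Q, so sqrt(161) and sqrt(251) generate independent quadratic extensions. Thus [K:Q] = 4 and Gal(K/Q) is generated by the two order-2 automorphisms sqrt(161) ↦ -sqrt(161) and sqrt(251) ↦ -sqrt(251), giving V_4.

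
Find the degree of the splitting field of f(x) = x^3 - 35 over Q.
[K:Q] = 6

x^3 - 35 has one real root r = 35^(1/3) and two complex roots r*zeta_3, r*zeta_3^2 where zeta_3 = e^(2*pi*i/3). The splitting field is Q(r, zeta_3). [Q(r):Q] = 3 and [Q(zeta_3):Q] = 2 with gcd = 1, so [Q(r, zeta_3):Q] = 3 * 2 = 6.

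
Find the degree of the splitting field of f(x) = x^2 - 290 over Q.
[K:Q] = 2

The polynomial x^2 - 290 is irreducible over Q since 290 is not a perfect square. Its splitting field is Q(sqrt(290)), which has degree 2 over Q.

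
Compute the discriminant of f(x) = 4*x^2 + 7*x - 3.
Δ = 97

For a quadratic a x^2 + b x + c the discriminant is Δ = b^2 - 4ac = (7)^2 - 4*(4)*(-3) = 49 - (-48) = 97.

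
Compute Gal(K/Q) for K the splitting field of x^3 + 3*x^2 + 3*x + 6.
Gal(K/Q) = S_3 (symmetric group of order 6)

Compute the discriminant of x^3 + (3)*x^2 + (3)*x + (6): Δ = -675. Since Δ is not a rational square, the Galois group is not contained in A_3; it must be the full S_3 (irreducibility of the cubic rules out anything smaller).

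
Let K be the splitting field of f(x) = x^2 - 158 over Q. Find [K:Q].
[K:Q] = 2

The polynomial x^2 - 158 is irreducible over Q since 158 is not a perfect square. Its splitting field is Q(sqrt(158)), which has degree 2 over Q.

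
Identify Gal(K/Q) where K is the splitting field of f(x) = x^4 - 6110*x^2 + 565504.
Gal(K/Q) = Z/2Z (cyclic of order 2)

f factors as (x^2 - 94)(x^2 - 6016), so the splitting field is K = Q(sqrt(94), sqrt(6016)). The squarefree part of 94 is 94 and the squarefree part of 6016 is also 94, so sqrt(94) and sqrt(6016) are both rational multiples of sqrt(94). Hence Q(sqrt(94)) = Q(sqrt(6016)) = Q(sqrt(94)), and the splitting field collapses to a single degree-2 extension with Galois group Z/2Z.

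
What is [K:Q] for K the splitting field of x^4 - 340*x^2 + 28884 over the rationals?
[K:Q] = 4

f factors as (x^2 - 174)(x^2 - 166); the splitting field is K = Q(sqrt(174), sqrt(166)). Since 174, 166, and 28884 are all non-squares in Q, the three subfields Q(sqrt(174)), Q(sqrt(166)), Q(sqrt(28884)) are distinct degree-2 extensions, so [K:Q] = 4 (Klein four Galois group).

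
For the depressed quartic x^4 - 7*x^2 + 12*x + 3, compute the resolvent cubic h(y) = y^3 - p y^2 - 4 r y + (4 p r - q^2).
h(y) = y^3 + 7*y^2 - 12*y - 228

Identify coefficients: p = -7, q = 12, r = 3.
Plug into h(y) = y^3 - p y^2 - 4 r y + (4 p r - q^2):
  h(y) = y^3 - (-7) y^2 - 4*(3) y + (4*(-7)*(3) - (12)^2)
       = y^3 + (7) y^2 + (-12) y + (-228).
Simplifying: h(y) = y^3 + 7*y^2 - 12*y - 228.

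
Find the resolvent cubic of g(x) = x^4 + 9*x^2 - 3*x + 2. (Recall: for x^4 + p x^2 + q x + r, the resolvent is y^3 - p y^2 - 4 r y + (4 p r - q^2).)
h(y) = y^3 - 9*y^2 - 8*y + 63

Identify coefficients: p = 9, q = -3, r = 2.
Plug into h(y) = y^3 - p y^2 - 4 r y + (4 p r - q^2):
  h(y) = y^3 - (9) y^2 - 4*(2) y + (4*(9)*(2) - (-3)^2)
       = y^3 + (-9) y^2 + (-8) y + (63).
Simplifying: h(y) = y^3 - 9*y^2 - 8*y + 63.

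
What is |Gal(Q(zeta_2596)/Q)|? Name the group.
|Gal(Q(zeta_2596)/Q)| = phi(2596) = 1160; group ≅ (Z/2596Z)^* ≅ Z/2Z × Z/10Z × Z/58Z

The n-th cyclotomic polynomial Φ_2596(x) is the minimal polynomial of zeta_2596 over Q and has degree phi(2596) = 1160. So Q(zeta_2596) is a degree-1160 Galois extension with Galois group (Z/2596Z)^*. By CRT, (Z/2596Z)^* ≅ (Z/4Z)^* × (Z/11Z)^* × (Z/59Z)^*. Each prime-power unit group is (Z/4Z)^* ≅ Z/2Z; (Z/11Z)^* ≅ Z/10Z; (Z/59Z)^* ≅ Z/58Z. Hence Gal(Q(zeta_2596)/Q) ≅ Z/2Z × Z/10Z × Z/58Z.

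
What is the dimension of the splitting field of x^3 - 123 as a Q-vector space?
[K:Q] = 6

x^3 - 123 has one real root r = 123^(1/3) and two complex roots r*zeta_3, r*zeta_3^2 where zeta_3 = e^(2*pi*i/3). The splitting field is Q(r, zeta_3). [Q(r):Q] = 3 and [Q(zeta_3):Q] = 2 with gcd = 1, so [Q(r, zeta_3):Q] = 3 * 2 = 6.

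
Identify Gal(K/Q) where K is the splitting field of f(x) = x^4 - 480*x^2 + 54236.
Gal(K/Q) = V_4 (Klein four-group, Z/2Z × Z/2Z)

f factors as (x^2 - 182)(x^2 - 298), so the splitting field is K = Q(sqrt(182), sqrt(298)). The elements 182, 298, 54236 are all non-squares in Q, so sqrt(182) and sqrt(298) generate independent quadratic extensions. Thus [K:Q] = 4 and Gal(K/Q) is generated by the two order-2 automorphisms sqrt(182) ↦ -sqrt(182) and sqrt(298) ↦ -sqrt(298), giving V_4.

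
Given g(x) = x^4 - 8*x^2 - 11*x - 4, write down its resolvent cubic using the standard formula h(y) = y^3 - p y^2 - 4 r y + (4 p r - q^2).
h(y) = y^3 + 8*y^2 + 16*y + 7

Identify coefficients: p = -8, q = -11, r = -4.
Plug into h(y) = y^3 - p y^2 - 4 r y + (4 p r - q^2):
  h(y) = y^3 - (-8) y^2 - 4*(-4) y + (4*(-8)*(-4) - (-11)^2)
       = y^3 + (8) y^2 + (16) y + (7).
Simplifying: h(y) = y^3 + 8*y^2 + 16*y + 7.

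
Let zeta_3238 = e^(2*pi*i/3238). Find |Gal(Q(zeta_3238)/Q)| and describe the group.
|Gal(Q(zeta_3238)/Q)| = phi(3238) = 1618; group ≅ (Z/3238Z)^* ≅ Z/1618Z

The n-th cyclotomic polynomial Φ_3238(x) is the minimal polynomial of zeta_3238 over Q and has degree phi(3238) = 1618. So Q(zeta_3238) is a degree-1618 Galois extension with Galois group (Z/3238Z)^*. By CRT, (Z/3238Z)^* ≅ (Z/2Z)^* × (Z/1619Z)^*. Each prime-power unit group is (Z/2Z)^* ≅ trivial group (order 1); (Z/1619Z)^* ≅ Z/1618Z. Hence Gal(Q(zeta_3238)/Q) ≅ Z/1618Z.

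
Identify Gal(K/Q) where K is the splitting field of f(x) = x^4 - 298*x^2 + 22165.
Gal(K/Q) = V_4 (Klein four-group, Z/2Z × Z/2Z)

f factors as (x^2 - 143)(x^2 - 155), so the splitting field is K = Q(sqrt(143), sqrt(155)). The elements 143, 155, 22165 are all non-squares in Q, so sqrt(143) and sqrt(155) generate independent quadratic extensions. Thus [K:Q] = 4 and Gal(K/Q) is generated by the two order-2 automorphisms sqrt(143) ↦ -sqrt(143) and sqrt(155) ↦ -sqrt(155), giving V_4.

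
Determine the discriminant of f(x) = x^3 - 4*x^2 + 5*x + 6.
Δ = -1696

For x^3 + a x^2 + b x + c the discriminant is Δ = 18 a b c - 4 a^3 c + a^2 b^2 - 4 b^3 - 27 c^2.
Plug a = -4, b = 5, c = 6:
  18*(-4)*(5)*(6) - 4*(-4)^3*(6) + (-4)^2*(5)^2 - 4*(5)^3 - 27*(6)^2
  = -2160 + (1536) + 400 + (-500) + (-972)
  = -1696.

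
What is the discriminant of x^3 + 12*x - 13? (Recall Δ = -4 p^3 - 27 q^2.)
Δ = -11475

For a depressed cubic x^3 + p x + q the discriminant is Δ = -4 p^3 - 27 q^2 = -4*(12)^3 - 27*(-13)^2 = -6912 - 4563 = -11475.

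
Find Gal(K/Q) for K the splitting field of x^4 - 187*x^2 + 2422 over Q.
Gal(K/Q) = V_4 (Klein four-group, Z/2Z × Z/2Z)

f factors as (x^2 - 14)(x^2 - 173), so the splitting field is K = Q(sqrt(14), sqrt(173)). The elements 14, 173, 2422 are all non-squares in Q, so sqrt(14) and sqrt(173) generate independent quadratic extensions. Thus [K:Q] = 4 and Gal(K/Q) is generated by the two order-2 automorphisms sqrt(14) ↦ -sqrt(14) and sqrt(173) ↦ -sqrt(173), giving V_4.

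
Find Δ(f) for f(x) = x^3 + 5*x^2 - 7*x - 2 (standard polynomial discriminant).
Δ = 4749

For x^3 + a x^2 + b x + c the discriminant is Δ = 18 a b c - 4 a^3 c + a^2 b^2 - 4 b^3 - 27 c^2.
Plug a = 5, b = -7, c = -2:
  18*(5)*(-7)*(-2) - 4*(5)^3*(-2) + (5)^2*(-7)^2 - 4*(-7)^3 - 27*(-2)^2
  = 1260 + (1000) + 1225 + (1372) + (-108)
  = 4749.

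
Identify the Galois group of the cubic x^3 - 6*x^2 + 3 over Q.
Gal(K/Q) = S_3 (symmetric group of order 6)

Compute the discriminant of x^3 + (-6)*x^2 + (0)*x + (3): Δ = 2349. Since Δ is not a rational square, the Galois group is not contained in A_3; it must be the full S_3 (irreducibility of the cubic rules out anything smaller).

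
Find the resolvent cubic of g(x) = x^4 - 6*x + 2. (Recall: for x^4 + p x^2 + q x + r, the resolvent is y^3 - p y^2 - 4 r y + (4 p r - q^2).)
h(y) = y^3 - 8*y - 36

Identify coefficients: p = 0, q = -6, r = 2.
Plug into h(y) = y^3 - p y^2 - 4 r y + (4 p r - q^2):
  h(y) = y^3 - (0) y^2 - 4*(2) y + (4*(0)*(2) - (-6)^2)
       = y^3 + (0) y^2 + (-8) y + (-36).
Simplifying: h(y) = y^3 - 8*y - 36.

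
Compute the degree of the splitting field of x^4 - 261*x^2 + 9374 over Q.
[K:Q] = 4

f factors as (x^2 - 218)(x^2 - 43); the splitting field is K = Q(sqrt(218), sqrt(43)). Since 218, 43, and 9374 are all non-squares in Q, the three subfields Q(sqrt(218)), Q(sqrt(43)), Q(sqrt(9374)) are distinct degree-2 extensions, so [K:Q] = 4 (Klein four Galois group).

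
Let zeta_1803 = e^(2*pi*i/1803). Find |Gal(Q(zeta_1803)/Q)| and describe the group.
|Gal(Q(zeta_1803)/Q)| = phi(1803) = 1200; group ≅ (Z/1803Z)^* ≅ Z/2Z × Z/600Z

The n-th cyclotomic polynomial Φ_1803(x) is the minimal polynomial of zeta_1803 over Q and has degree phi(1803) = 1200. So Q(zeta_1803) is a degree-1200 Galois extension with Galois group (Z/1803Z)^*. By CRT, (Z/1803Z)^* ≅ (Z/3Z)^* × (Z/601Z)^*. Each prime-power unit group is (Z/3Z)^* ≅ Z/2Z; (Z/601Z)^* ≅ Z/600Z. Hence Gal(Q(zeta_1803)/Q) ≅ Z/2Z × Z/600Z.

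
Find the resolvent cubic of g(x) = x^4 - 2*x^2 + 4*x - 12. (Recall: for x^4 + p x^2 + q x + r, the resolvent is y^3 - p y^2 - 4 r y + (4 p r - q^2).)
h(y) = y^3 + 2*y^2 + 48*y + 80

Identify coefficients: p = -2, q = 4, r = -12.
Plug into h(y) = y^3 - p y^2 - 4 r y + (4 p r - q^2):
  h(y) = y^3 - (-2) y^2 - 4*(-12) y + (4*(-2)*(-12) - (4)^2)
       = y^3 + (2) y^2 + (48) y + (80).
Simplifying: h(y) = y^3 + 2*y^2 + 48*y + 80.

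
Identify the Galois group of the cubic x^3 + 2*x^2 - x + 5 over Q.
Gal(K/Q) = S_3 (symmetric group of order 6)

Compute the discriminant of x^3 + (2)*x^2 + (-1)*x + (5): Δ = -1007. Since Δ is not a rational square, the Galois group is not contained in A_3; it must be the full S_3 (irreducibility of the cubic rules out anything smaller).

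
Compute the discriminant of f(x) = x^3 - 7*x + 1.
Δ = 1345

For a depressed cubic x^3 + p x + q the discriminant is Δ = -4 p^3 - 27 q^2 = -4*(-7)^3 - 27*(1)^2 = 1372 - 27 = 1345.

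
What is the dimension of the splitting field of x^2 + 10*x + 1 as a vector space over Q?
[K:Q] = 2

The discriminant of x^2 + (10)*x + (1) is b^2 - 4c = 100 - (4) = 96. Since 96 is not a perfect square in Q, the polynomial is irreducible over Q. Its two roots generate a degree-2 extension, so [K:Q] = 2.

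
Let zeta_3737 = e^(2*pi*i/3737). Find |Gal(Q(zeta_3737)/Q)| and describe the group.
|Gal(Q(zeta_3737)/Q)| = phi(3737) = 3600; group ≅ (Z/3737Z)^* ≅ Z/36Z × Z/100Z

The n-th cyclotomic polynomial Φ_3737(x) is the minimal polynomial of zeta_3737 over Q and has degree phi(3737) = 3600. So Q(zeta_3737) is a degree-3600 Galois extension with Galois group (Z/3737Z)^*. By CRT, (Z/3737Z)^* ≅ (Z/37Z)^* × (Z/101Z)^*. Each prime-power unit group is (Z/37Z)^* ≅ Z/36Z; (Z/101Z)^* ≅ Z/100Z. Hence Gal(Q(zeta_3737)/Q) ≅ Z/36Z × Z/100Z.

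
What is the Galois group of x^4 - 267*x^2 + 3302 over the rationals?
Gal(K/Q) = V_4 (Klein four-group, Z/2Z × Z/2Z)

f factors as (x^2 - 254)(x^2 - 13), so the splitting field is K = Q(sqrt(254), sqrt(13)). The elements 254, 13, 3302 are all non-squares in Q, so sqrt(254) and sqrt(13) generate independent quadratic extensions. Thus [K:Q] = 4 and Gal(K/Q) is generated by the two order-2 automorphisms sqrt(254) ↦ -sqrt(254) and sqrt(13) ↦ -sqrt(13), giving V_4.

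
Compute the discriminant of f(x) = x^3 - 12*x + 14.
Δ = 1620

For a depressed cubic x^3 + p x + q the discriminant is Δ = -4 p^3 - 27 q^2 = -4*(-12)^3 - 27*(14)^2 = 6912 - 5292 = 1620.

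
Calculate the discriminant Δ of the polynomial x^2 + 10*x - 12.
Δ = 148

For a quadratic a x^2 + b x + c the discriminant is Δ = b^2 - 4ac = (10)^2 - 4*(1)*(-12) = 100 - (-48) = 148.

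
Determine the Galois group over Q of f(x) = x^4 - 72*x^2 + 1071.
Gal(K/Q) = V_4 (Klein four-group, Z/2Z × Z/2Z)

f factors as (x^2 - 51)(x^2 - 21), so the splitting field is K = Q(sqrt(51), sqrt(21)). The elements 51, 21, 1071 are all non-squares in Q, so sqrt(51) and sqrt(21) generate independent quadratic extensions. Thus [K:Q] = 4 and Gal(K/Q) is generated by the two order-2 automorphisms sqrt(51) ↦ -sqrt(51) and sqrt(21) ↦ -sqrt(21), giving V_4.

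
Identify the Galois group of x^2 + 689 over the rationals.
Gal(K/Q) = Z/2Z (cyclic of order 2)

x^2 + 689 is irreducible over Q since -689 is not a rational square. The splitting field Q(sqrt(-689)) has degree 2 over Q, and its unique nontrivial automorphism is sqrt(-689) ↦ -sqrt(-689). Hence Gal(Q(sqrt(-689))/Q) = Z/2Z.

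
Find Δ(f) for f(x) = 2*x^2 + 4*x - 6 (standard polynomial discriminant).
Δ = 64

For a quadratic a x^2 + b x + c the discriminant is Δ = b^2 - 4ac = (4)^2 - 4*(2)*(-6) = 16 - (-48) = 64.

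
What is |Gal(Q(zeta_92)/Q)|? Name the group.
|Gal(Q(zeta_92)/Q)| = phi(92) = 44; group ≅ (Z/92Z)^* ≅ Z/2Z × Z/22Z

The n-th cyclotomic polynomial Φ_92(x) is the minimal polynomial of zeta_92 over Q and has degree phi(92) = 44. So Q(zeta_92) is a degree-44 Galois extension with Galois group (Z/92Z)^*. By CRT, (Z/92Z)^* ≅ (Z/4Z)^* × (Z/23Z)^*. Each prime-power unit group is (Z/4Z)^* ≅ Z/2Z; (Z/23Z)^* ≅ Z/22Z. Hence Gal(Q(zeta_92)/Q) ≅ Z/2Z × Z/22Z.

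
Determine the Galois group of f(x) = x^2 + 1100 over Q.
Gal(K/Q) = Z/2Z (cyclic of order 2)

x^2 + 1100 is irreducible over Q since -1100 is not a rational square. The splitting field Q(sqrt(-1100)) has degree 2 over Q, and its unique nontrivial automorphism is sqrt(-1100) ↦ -sqrt(-1100). Hence Gal(Q(sqrt(-1100))/Q) = Z/2Z.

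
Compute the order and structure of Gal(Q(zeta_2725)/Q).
|Gal(Q(zeta_2725)/Q)| = phi(2725) = 2160; group ≅ (Z/2725Z)^* ≅ Z/20Z × Z/108Z

The n-th cyclotomic polynomial Φ_2725(x) is the minimal polynomial of zeta_2725 over Q and has degree phi(2725) = 2160. So Q(zeta_2725) is a degree-2160 Galois extension with Galois group (Z/2725Z)^*. By CRT, (Z/2725Z)^* ≅ (Z/25Z)^* × (Z/109Z)^*. Each prime-power unit group is (Z/25Z)^* ≅ Z/20Z; (Z/109Z)^* ≅ Z/108Z. Hence Gal(Q(zeta_2725)/Q) ≅ Z/20Z × Z/108Z.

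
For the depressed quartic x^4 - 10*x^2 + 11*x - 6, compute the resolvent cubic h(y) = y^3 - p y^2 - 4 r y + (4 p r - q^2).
h(y) = y^3 + 10*y^2 + 24*y + 119

Identify coefficients: p = -10, q = 11, r = -6.
Plug into h(y) = y^3 - p y^2 - 4 r y + (4 p r - q^2):
  h(y) = y^3 - (-10) y^2 - 4*(-6) y + (4*(-10)*(-6) - (11)^2)
       = y^3 + (10) y^2 + (24) y + (119).
Simplifying: h(y) = y^3 + 10*y^2 + 24*y + 119.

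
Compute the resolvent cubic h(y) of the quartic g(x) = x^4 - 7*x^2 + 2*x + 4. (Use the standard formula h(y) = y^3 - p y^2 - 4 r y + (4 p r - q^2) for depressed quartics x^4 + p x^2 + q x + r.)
h(y) = y^3 + 7*y^2 - 16*y - 116

Identify coefficients: p = -7, q = 2, r = 4.
Plug into h(y) = y^3 - p y^2 - 4 r y + (4 p r - q^2):
  h(y) = y^3 - (-7) y^2 - 4*(4) y + (4*(-7)*(4) - (2)^2)
       = y^3 + (7) y^2 + (-16) y + (-116).
Simplifying: h(y) = y^3 + 7*y^2 - 16*y - 116.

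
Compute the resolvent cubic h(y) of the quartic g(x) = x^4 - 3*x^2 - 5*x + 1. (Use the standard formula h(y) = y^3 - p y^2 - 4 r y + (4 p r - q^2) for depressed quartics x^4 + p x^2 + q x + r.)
h(y) = y^3 + 3*y^2 - 4*y - 37

Identify coefficients: p = -3, q = -5, r = 1.
Plug into h(y) = y^3 - p y^2 - 4 r y + (4 p r - q^2):
  h(y) = y^3 - (-3) y^2 - 4*(1) y + (4*(-3)*(1) - (-5)^2)
       = y^3 + (3) y^2 + (-4) y + (-37).
Simplifying: h(y) = y^3 + 3*y^2 - 4*y - 37.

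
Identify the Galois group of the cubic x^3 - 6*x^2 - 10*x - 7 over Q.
Gal(K/Q) = S_3 (symmetric group of order 6)

Compute the discriminant of x^3 + (-6)*x^2 + (-10)*x + (-7): Δ = -7331. Since Δ is not a rational square, the Galois group is not contained in A_3; it must be the full S_3 (irreducibility of the cubic rules out anything smaller).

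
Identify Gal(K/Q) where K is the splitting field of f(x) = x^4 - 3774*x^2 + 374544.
Gal(K/Q) = Z/2Z (cyclic of order 2)

f factors as (x^2 - 102)(x^2 - 3672), so the splitting field is K = Q(sqrt(102), sqrt(3672)). The squarefree part of 102 is 102 and the squarefree part of 3672 is also 102, so sqrt(102) and sqrt(3672) are both rational multiples of sqrt(102). Hence Q(sqrt(102)) = Q(sqrt(3672)) = Q(sqrt(102)), and the splitting field collapses to a single degree-2 extension with Galois group Z/2Z.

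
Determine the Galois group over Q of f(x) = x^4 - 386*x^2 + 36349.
Gal(K/Q) = V_4 (Klein four-group, Z/2Z × Z/2Z)

f factors as (x^2 - 223)(x^2 - 163), so the splitting field is K = Q(sqrt(223), sqrt(163)). The elements 223, 163, 36349 are all non-squares in Q, so sqrt(223) and sqrt(163) generate independent quadratic extensions. Thus [K:Q] = 4 and Gal(K/Q) is generated by the two order-2 automorphisms sqrt(223) ↦ -sqrt(223) and sqrt(163) ↦ -sqrt(163), giving V_4.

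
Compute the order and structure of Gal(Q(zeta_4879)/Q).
|Gal(Q(zeta_4879)/Q)| = phi(4879) = 3840; group ≅ (Z/4879Z)^* ≅ Z/6Z × Z/16Z × Z/40Z

The n-th cyclotomic polynomial Φ_4879(x) is the minimal polynomial of zeta_4879 over Q and has degree phi(4879) = 3840. So Q(zeta_4879) is a degree-3840 Galois extension with Galois group (Z/4879Z)^*. By CRT, (Z/4879Z)^* ≅ (Z/7Z)^* × (Z/17Z)^* × (Z/41Z)^*. Each prime-power unit group is (Z/7Z)^* ≅ Z/6Z; (Z/17Z)^* ≅ Z/16Z; (Z/41Z)^* ≅ Z/40Z. Hence Gal(Q(zeta_4879)/Q) ≅ Z/6Z × Z/16Z × Z/40Z.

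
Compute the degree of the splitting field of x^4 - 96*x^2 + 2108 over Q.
[K:Q] = 4

f factors as (x^2 - 34)(x^2 - 62); the splitting field is K = Q(sqrt(34), sqrt(62)). Since 34, 62, and 2108 are all non-squares in Q, the three subfields Q(sqrt(34)), Q(sqrt(62)), Q(sqrt(2108)) are distinct degree-2 extensions, so [K:Q] = 4 (Klein four Galois group).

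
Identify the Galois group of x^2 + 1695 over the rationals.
Gal(K/Q) = Z/2Z (cyclic of order 2)

x^2 + 1695 is irreducible over Q since -1695 is not a rational square. The splitting field Q(sqrt(-1695)) has degree 2 over Q, and its unique nontrivial automorphism is sqrt(-1695) ↦ -sqrt(-1695). Hence Gal(Q(sqrt(-1695))/Q) = Z/2Z.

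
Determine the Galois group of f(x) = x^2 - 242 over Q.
Gal(K/Q) = Z/2Z (cyclic of order 2)

x^2 - 242 is irreducible over Q since 242 is not a rational square. The splitting field Q(sqrt(242)) has degree 2 over Q, and its unique nontrivial automorphism is sqrt(242) ↦ -sqrt(242). Hence Gal(Q(sqrt(242))/Q) = Z/2Z.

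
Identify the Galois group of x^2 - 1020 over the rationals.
Gal(K/Q) = Z/2Z (cyclic of order 2)

x^2 - 1020 is irreducible over Q since 1020 is not a rational square. The splitting field Q(sqrt(1020)) has degree 2 over Q, and its unique nontrivial automorphism is sqrt(1020) ↦ -sqrt(1020). Hence Gal(Q(sqrt(1020))/Q) = Z/2Z.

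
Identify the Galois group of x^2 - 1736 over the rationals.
Gal(K/Q) = Z/2Z (cyclic of order 2)

x^2 - 1736 is irreducible over Q since 1736 is not a rational square. The splitting field Q(sqrt(1736)) has degree 2 over Q, and its unique nontrivial automorphism is sqrt(1736) ↦ -sqrt(1736). Hence Gal(Q(sqrt(1736))/Q) = Z/2Z.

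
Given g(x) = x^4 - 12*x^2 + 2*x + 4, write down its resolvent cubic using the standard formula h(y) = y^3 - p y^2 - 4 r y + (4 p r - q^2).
h(y) = y^3 + 12*y^2 - 16*y - 196

Identify coefficients: p = -12, q = 2, r = 4.
Plug into h(y) = y^3 - p y^2 - 4 r y + (4 p r - q^2):
  h(y) = y^3 - (-12) y^2 - 4*(4) y + (4*(-12)*(4) - (2)^2)
       = y^3 + (12) y^2 + (-16) y + (-196).
Simplifying: h(y) = y^3 + 12*y^2 - 16*y - 196.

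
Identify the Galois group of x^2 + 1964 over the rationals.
Gal(K/Q) = Z/2Z (cyclic of order 2)

x^2 + 1964 is irreducible over Q since -1964 is not a rational square. The splitting field Q(sqrt(-1964)) has degree 2 over Q, and its unique nontrivial automorphism is sqrt(-1964) ↦ -sqrt(-1964). Hence Gal(Q(sqrt(-1964))/Q) = Z/2Z.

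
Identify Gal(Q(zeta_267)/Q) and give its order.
|Gal(Q(zeta_267)/Q)| = phi(267) = 176; group ≅ (Z/267Z)^* ≅ Z/2Z × Z/88Z

The n-th cyclotomic polynomial Φ_267(x) is the minimal polynomial of zeta_267 over Q and has degree phi(267) = 176. So Q(zeta_267) is a degree-176 Galois extension with Galois group (Z/267Z)^*. By CRT, (Z/267Z)^* ≅ (Z/3Z)^* × (Z/89Z)^*. Each prime-power unit group is (Z/3Z)^* ≅ Z/2Z; (Z/89Z)^* ≅ Z/88Z. Hence Gal(Q(zeta_267)/Q) ≅ Z/2Z × Z/88Z.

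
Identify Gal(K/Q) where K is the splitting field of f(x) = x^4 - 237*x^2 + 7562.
Gal(K/Q) = V_4 (Klein four-group, Z/2Z × Z/2Z)

f factors as (x^2 - 199)(x^2 - 38), so the splitting field is K = Q(sqrt(199), sqrt(38)). The elements 199, 38, 7562 are all non-squares in Q, so sqrt(199) and sqrt(38) generate independent quadratic extensions. Thus [K:Q] = 4 and Gal(K/Q) is generated by the two order-2 automorphisms sqrt(199) ↦ -sqrt(199) and sqrt(38) ↦ -sqrt(38), giving V_4.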